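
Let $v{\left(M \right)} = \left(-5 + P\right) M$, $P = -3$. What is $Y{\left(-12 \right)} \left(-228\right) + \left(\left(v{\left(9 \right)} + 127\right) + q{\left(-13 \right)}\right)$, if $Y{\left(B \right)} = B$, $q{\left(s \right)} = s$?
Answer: $2778$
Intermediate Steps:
$v{\left(M \right)} = - 8 M$ ($v{\left(M \right)} = \left(-5 - 3\right) M = - 8 M$)
$Y{\left(-12 \right)} \left(-228\right) + \left(\left(v{\left(9 \right)} + 127\right) + q{\left(-13 \right)}\right) = \left(-12\right) \left(-228\right) + \left(\left(\left(-8\right) 9 + 127\right) - 13\right) = 2736 + \left(\left(-72 + 127\right) - 13\right) = 2736 + \left(55 - 13\right) = 2736 + 42 = 2778$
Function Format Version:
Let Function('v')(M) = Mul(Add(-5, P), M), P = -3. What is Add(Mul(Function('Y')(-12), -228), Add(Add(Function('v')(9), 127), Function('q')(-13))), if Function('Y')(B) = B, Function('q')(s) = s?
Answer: 2778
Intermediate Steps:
Function('v')(M) = Mul(-8, M) (Function('v')(M) = Mul(Add(-5, -3), M) = Mul(-8, M))
Add(Mul(Function('Y')(-12), -228), Add(Add(Function('v')(9), 127), Function('q')(-13))) = Add(Mul(-12, -228), Add(Add(Mul(-8, 9), 127), -13)) = Add(2736, Add(Add(-72, 127), -13)) = Add(2736, Add(55, -13)) = Add(2736, 42) = 2778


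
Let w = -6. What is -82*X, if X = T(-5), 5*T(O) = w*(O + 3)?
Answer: -984/5 ≈ -196.80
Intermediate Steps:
T(O) = -18/5 - 6*O/5 (T(O) = (-6*(O + 3))/5 = (-6*(3 + O))/5 = (-18 - 6*O)/5 = -18/5 - 6*O/5)
X = 12/5 (X = -18/5 - 6/5*(-5) = -18/5 + 6 = 12/5 ≈ 2.4000)
-82*X = -82*12/5 = -984/5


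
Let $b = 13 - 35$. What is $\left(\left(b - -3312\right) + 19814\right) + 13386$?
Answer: $36490$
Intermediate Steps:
$b = -22$ ($b = 13 - 35 = -22$)
$\left(\left(b - -3312\right) + 19814\right) + 13386 = \left(\left(-22 - -3312\right) + 19814\right) + 13386 = \left(\left(-22 + 3312\right) + 19814\right) + 13386 = \left(3290 + 19814\right) + 13386 = 23104 + 13386 = 36490$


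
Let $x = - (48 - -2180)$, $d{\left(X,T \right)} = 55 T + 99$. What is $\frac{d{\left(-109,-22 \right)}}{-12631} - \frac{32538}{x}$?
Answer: $\frac{206731393}{14070934} \approx 14.692$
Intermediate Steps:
$d{\left(X,T \right)} = 99 + 55 T$
$x = -2228$ ($x = - (48 + 2180) = \left(-1\right) 2228 = -2228$)
$\frac{d{\left(-109,-22 \right)}}{-12631} - \frac{32538}{x} = \frac{99 + 55 \left(-22\right)}{-12631} - \frac{32538}{-2228} = \left(99 - 1210\right) \left(- \frac{1}{12631}\right) - - \frac{16269}{1114} = \left(-1111\right) \left(- \frac{1}{12631}\right) + \frac{16269}{1114} = \frac{1111}{12631} + \frac{16269}{1114} = \frac{206731393}{14070934}$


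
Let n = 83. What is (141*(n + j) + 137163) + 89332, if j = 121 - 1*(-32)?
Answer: 259771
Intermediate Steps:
j = 153 (j = 121 + 32 = 153)
(141*(n + j) + 137163) + 89332 = (141*(83 + 153) + 137163) + 89332 = (141*236 + 137163) + 89332 = (33276 + 137163) + 89332 = 170439 + 89332 = 259771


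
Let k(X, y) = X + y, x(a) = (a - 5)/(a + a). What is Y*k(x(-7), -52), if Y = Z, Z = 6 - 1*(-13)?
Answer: -6802/7 ≈ -971.71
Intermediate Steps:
x(a) = (-5 + a)/(2*a) (x(a) = (-5 + a)/((2*a)) = (-5 + a)*(1/(2*a)) = (-5 + a)/(2*a))
Z = 19 (Z = 6 + 13 = 19)
Y = 19
Y*k(x(-7), -52) = 19*((½)*(-5 - 7)/(-7) - 52) = 19*((½)*(-⅐)*(-12) - 52) = 19*(6/7 - 52) = 19*(-358/7) = -6802/7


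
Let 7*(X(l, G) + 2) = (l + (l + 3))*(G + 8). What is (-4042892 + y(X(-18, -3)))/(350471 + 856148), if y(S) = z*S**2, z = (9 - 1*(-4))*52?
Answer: -176441992/59124331 ≈ -2.9843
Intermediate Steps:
z = 676 (z = (9 + 4)*52 = 13*52 = 676)
X(l, G) = -2 + (3 + 2*l)*(8 + G)/7 (X(l, G) = -2 + ((l + (l + 3))*(G + 8))/7 = -2 + ((l + (3 + l))*(8 + G))/7 = -2 + ((3 + 2*l)*(8 + G))/7 = -2 + (3 + 2*l)*(8 + G)/7)
y(S) = 676*S**2
(-4042892 + y(X(-18, -3)))/(350471 + 856148) = (-4042892 + 676*(10/7 + (3/7)*(-3) + (16/7)*(-18) + (2/7)*(-3)*(-18))**2)/(350471 + 856148) = (-4042892 + 676*(10/7 - 9/7 - 288/7 + 108/7)**2)/1206619 = (-4042892 + 676*(-179/7)**2)*(1/1206619) = (-4042892 + 676*(32041/49))*(1/1206619) = (-4042892 + 21659716/49)*(1/1206619) = -176441992/49*1/1206619 = -176441992/59124331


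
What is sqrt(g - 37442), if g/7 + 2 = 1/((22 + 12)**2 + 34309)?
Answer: I*sqrt(47110891475345)/35465 ≈ 193.54*I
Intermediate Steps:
g = -496503/35465 (g = -14 + 7/((22 + 12)**2 + 34309) = -14 + 7/(34**2 + 34309) = -14 + 7/(1156 + 34309) = -14 + 7/35465 = -496503/35465 ≈ -14.000)
sqrt(g - 37442) = sqrt(-496503/35465 - 37442) = sqrt(-1328377033/35465) = I*sqrt(47110891475345)/35465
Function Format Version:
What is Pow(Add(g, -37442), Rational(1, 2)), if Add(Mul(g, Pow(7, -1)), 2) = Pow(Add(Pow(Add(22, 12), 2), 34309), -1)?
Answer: Mul(Rational(1, 35465), I, Pow(47110891475345, Rational(1, 2))) ≈ Mul(193.54, I)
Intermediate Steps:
g = Rational(-496503, 35465) (g = Add(-14, Mul(7, Pow(Add(Pow(Add(22, 12), 2), 34309), -1))) = Add(-14, Mul(7, Pow(Add(Pow(34, 2), 34309), -1))) = Add(-14, Mul(7, Pow(Add(1156, 34309), -1))) = Add(-14, Mul(7, Pow(35465, -1))) = Add(-14, Mul(7, Rational(1, 35465))) = Add(-14, Rational(7, 35465)) = Rational(-496503, 35465) ≈ -14.000)
Pow(Add(g, -37442), Rational(1, 2)) = Pow(Add(Rational(-496503, 35465), -37442), Rational(1, 2)) = Pow(Rational(-1328377033, 35465), Rational(1, 2)) = Mul(Rational(1, 35465), I, Pow(47110891475345, Rational(1, 2)))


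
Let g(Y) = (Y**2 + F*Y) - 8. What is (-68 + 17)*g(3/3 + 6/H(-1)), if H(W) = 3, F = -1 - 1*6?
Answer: 1020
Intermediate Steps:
F = -7 (F = -1 - 6 = -7)
g(Y) = -8 + Y**2 - 7*Y (g(Y) = (Y**2 - 7*Y) - 8 = -8 + Y**2 - 7*Y)
(-68 + 17)*g(3/3 + 6/H(-1)) = (-68 + 17)*(-8 + (3/3 + 6/3)**2 - 7*(3/3 + 6/3)) = -51*(-8 + (3*(1/3) + 6*(1/3))**2 - 7*(3*(1/3) + 6*(1/3))) = -51*(-8 + (1 + 2)**2 - 7*(1 + 2)) = -51*(-8 + 3**2 - 7*3) = -51*(-8 + 9 - 21) = -51*(-20) = 1020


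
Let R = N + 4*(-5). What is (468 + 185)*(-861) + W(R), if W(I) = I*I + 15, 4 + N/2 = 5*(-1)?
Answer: -560774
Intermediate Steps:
N = -18 (N = -8 + 2*(5*(-1)) = -8 + 2*(-5) = -8 - 10 = -18)
R = -38 (R = -18 + 4*(-5) = -18 - 20 = -38)
W(I) = 15 + I² (W(I) = I² + 15 = 15 + I²)
(468 + 185)*(-861) + W(R) = (468 + 185)*(-861) + (15 + (-38)²) = 653*(-861) + (15 + 1444) = -562233 + 1459 = -560774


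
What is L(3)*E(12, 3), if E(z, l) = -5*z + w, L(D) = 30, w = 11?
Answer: -1470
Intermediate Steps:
E(z, l) = 11 - 5*z (E(z, l) = -5*z + 11 = 11 - 5*z)
L(3)*E(12, 3) = 30*(11 - 5*12) = 30*(11 - 60) = 30*(-49) = -1470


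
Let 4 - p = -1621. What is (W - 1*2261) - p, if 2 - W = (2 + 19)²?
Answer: -4325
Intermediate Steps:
p = 1625 (p = 4 - 1*(-1621) = 4 + 1621 = 1625)
W = -439 (W = 2 - (2 + 19)² = 2 - 1*21² = 2 - 1*441 = 2 - 441 = -439)
(W - 1*2261) - p = (-439 - 1*2261) - 1*1625 = (-439 - 2261) - 1625 = -2700 - 1625 = -4325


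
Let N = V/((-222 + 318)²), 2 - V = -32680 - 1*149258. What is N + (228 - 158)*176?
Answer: 28430765/2304 ≈ 12340.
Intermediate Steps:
V = 181940 (V = 2 - (-32680 - 1*149258) = 2 - (-32680 - 149258) = 2 - 1*(-181938) = 2 + 181938 = 181940)
N = 45485/2304 (N = 181940/((-222 + 318)²) = 181940/(96²) = 181940/9216 = 181940*(1/9216) = 45485/2304 ≈ 19.742)
N + (228 - 158)*176 = 45485/2304 + (228 - 158)*176 = 45485/2304 + 70*176 = 45485/2304 + 12320 = 28430765/2304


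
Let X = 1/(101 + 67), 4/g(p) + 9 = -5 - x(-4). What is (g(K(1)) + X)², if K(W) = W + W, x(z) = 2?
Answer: 1681/28224 ≈ 0.059559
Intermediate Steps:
K(W) = 2*W
g(p) = -¼ (g(p) = 4/(-9 + (-5 - 1*2)) = 4/(-9 + (-5 - 2)) = 4/(-9 - 7) = 4/(-16) = 4*(-1/16) = -¼)
X = 1/168 ≈ 0.0059524
(g(K(1)) + X)² = (-¼ + 1/168)² = (-41/168)² = 1681/28224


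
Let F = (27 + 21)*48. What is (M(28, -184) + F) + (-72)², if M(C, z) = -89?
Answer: 7399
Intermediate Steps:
F = 2304 (F = 48*48 = 2304)
(M(28, -184) + F) + (-72)² = (-89 + 2304) + (-72)² = 2215 + 5184 = 7399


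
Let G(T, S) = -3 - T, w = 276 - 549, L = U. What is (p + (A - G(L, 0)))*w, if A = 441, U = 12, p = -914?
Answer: 125034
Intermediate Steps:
L = 12
w = -273
(p + (A - G(L, 0)))*w = (-914 + (441 - (-3 - 1*12)))*(-273) = (-914 + (441 - (-3 - 12)))*(-273) = (-914 + (441 - 1*(-15)))*(-273) = (-914 + (441 + 15))*(-273) = (-914 + 456)*(-273) = -458*(-273) = 125034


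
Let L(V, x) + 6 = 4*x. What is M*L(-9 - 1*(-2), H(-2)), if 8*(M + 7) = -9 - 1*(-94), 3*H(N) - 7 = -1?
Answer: 29/4 ≈ 7.2500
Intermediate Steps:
H(N) = 2 (H(N) = 7/3 + (⅓)*(-1) = 7/3 - ⅓ = 2)
M = 29/8 (M = -7 + (-9 - 1*(-94))/8 = -7 + (-9 + 94)/8 = -7 + (⅛)*85 = -7 + 85/8 = 29/8 ≈ 3.6250)
L(V, x) = -6 + 4*x
M*L(-9 - 1*(-2), H(-2)) = 29*(-6 + 4*2)/8 = 29*(-6 + 8)/8 = (29/8)*2 = 29/4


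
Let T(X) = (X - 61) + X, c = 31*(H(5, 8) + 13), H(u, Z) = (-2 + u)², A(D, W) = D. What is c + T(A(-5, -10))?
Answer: 611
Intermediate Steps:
c = 682 (c = 31*((-2 + 5)² + 13) = 31*(3² + 13) = 31*(9 + 13) = 31*22 = 682)
T(X) = -61 + 2*X (T(X) = (-61 + X) + X = -61 + 2*X)
c + T(A(-5, -10)) = 682 + (-61 + 2*(-5)) = 682 + (-61 - 10) = 682 - 71 = 611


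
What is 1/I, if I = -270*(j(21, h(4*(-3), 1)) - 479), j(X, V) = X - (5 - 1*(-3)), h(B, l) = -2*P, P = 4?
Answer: 1/125820 ≈ 7.9479e-6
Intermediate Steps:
h(B, l) = -8 (h(B, l) = -2*4 = -8)
j(X, V) = -8 + X (j(X, V) = X - (5 + 3) = X - 1*8 = X - 8 = -8 + X)
I = 125820 (I = -270*((-8 + 21) - 479) = -270*(13 - 479) = -270*(-466) = 125820)
1/I = 1/125820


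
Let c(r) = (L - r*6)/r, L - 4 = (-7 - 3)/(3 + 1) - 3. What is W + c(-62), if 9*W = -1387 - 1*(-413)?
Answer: -127445/1116 ≈ -114.20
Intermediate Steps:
W = -974/9 (W = (-1387 - 1*(-413))/9 = (-1387 + 413)/9 = (1/9)*(-974) = -974/9 ≈ -108.22)
L = -3/2 (L = 4 + ((-7 - 3)/(3 + 1) - 3) = 4 + (-10/4 - 3) = 4 + (-10*1/4 - 3) = 4 + (-5/2 - 3) = 4 - 11/2 = -3/2 ≈ -1.5000)
c(r) = (-3/2 - 6*r)/r (c(r) = (-3/2 - r*6)/r = (-3/2 - 6*r)/r)
W + c(-62) = -974/9 + (-6 - 3/2/(-62)) = -974/9 + (-6 - 3/2*(-1/62)) = -974/9 + (-6 + 3/124) = -974/9 - 741/124 = -127445/1116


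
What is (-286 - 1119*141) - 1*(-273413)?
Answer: 115348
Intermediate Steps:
(-286 - 1119*141) - 1*(-273413) = (-286 - 157779) + 273413 = -158065 + 273413 = 115348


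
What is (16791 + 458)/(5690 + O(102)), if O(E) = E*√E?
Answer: 49073405/15657446 - 879699*√102/15657446 ≈ 2.5668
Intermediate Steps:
O(E) = E^(3/2)
(16791 + 458)/(5690 + O(102)) = (16791 + 458)/(5690 + 102^(3/2)) = 17249/(5690 + 102*√102)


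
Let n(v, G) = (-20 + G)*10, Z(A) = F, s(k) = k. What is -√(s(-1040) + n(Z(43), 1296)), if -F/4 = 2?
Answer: -2*√2930 ≈ -108.26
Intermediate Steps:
F = -8 (F = -4*2 = -8)
Z(A) = -8
n(v, G) = -200 + 10*G
-√(s(-1040) + n(Z(43), 1296)) = -√(-1040 + (-200 + 10*1296)) = -√(-1040 + (-200 + 12960)) = -√(-1040 + 12760) = -√11720 = -2*√2930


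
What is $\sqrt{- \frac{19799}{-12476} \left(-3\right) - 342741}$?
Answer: $\frac{i \sqrt{13337143776447}}{6238} \approx 585.45 i$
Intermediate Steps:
$\sqrt{- \frac{19799}{-12476} \left(-3\right) - 342741} = \sqrt{\left(-19799\right) \left(- \frac{1}{12476}\right) \left(-3\right) - 342741} = \sqrt{\frac{19799}{12476} \left(-3\right) - 342741} = \sqrt{- \frac{59397}{12476} - 342741} = \sqrt{- \frac{4276096113}{12476}} = \frac{i \sqrt{13337143776447}}{6238}$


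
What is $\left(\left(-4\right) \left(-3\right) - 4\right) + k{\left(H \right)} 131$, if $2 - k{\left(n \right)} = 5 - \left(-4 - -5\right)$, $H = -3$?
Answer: $-254$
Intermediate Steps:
$k{\left(n \right)} = -2$ ($k{\left(n \right)} = 2 - \left(5 - \left(-4 - -5\right)\right) = 2 - \left(5 - \left(-4 + 5\right)\right) = 2 - \left(5 - 1\right) = 2 - 4 = -2$)
$\left(\left(-4\right) \left(-3\right) - 4\right) + k{\left(H \right)} 131 = \left(\left(-4\right) \left(-3\right) - 4\right) - 262 = \left(12 - 4\right) - 262 = 8 - 262 = -254$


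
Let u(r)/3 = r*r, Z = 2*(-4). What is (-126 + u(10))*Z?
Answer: -1392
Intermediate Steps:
Z = -8
u(r) = 3*r² (u(r) = 3*(r*r) = 3*r²)
(-126 + u(10))*Z = (-126 + 3*10²)*(-8) = (-126 + 3*100)*(-8) = (-126 + 300)*(-8) = 174*(-8) = -1392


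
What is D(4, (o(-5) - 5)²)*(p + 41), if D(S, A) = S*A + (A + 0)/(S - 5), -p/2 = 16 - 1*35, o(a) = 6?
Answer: 237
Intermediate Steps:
p = 38 (p = -2*(16 - 1*35) = -2*(16 - 35) = -2*(-19) = 38)
D(S, A) = A*S + A/(-5 + S)
D(4, (o(-5) - 5)²)*(p + 41) = ((6 - 5)²*(1 + 4² - 5*4)/(-5 + 4))*(38 + 41) = (1²*(1 + 16 - 20)/(-1))*79 = (1*(-1)*(-3))*79 = 3*79 = 237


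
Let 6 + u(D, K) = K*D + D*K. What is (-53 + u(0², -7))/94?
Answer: -59/94 ≈ -0.62766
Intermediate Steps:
u(D, K) = -6 + 2*D*K (u(D, K) = -6 + (K*D + D*K) = -6 + (D*K + D*K) = -6 + 2*D*K)
(-53 + u(0², -7))/94 = (-53 + (-6 + 2*0²*(-7)))/94 = (-53 + (-6 + 2*0*(-7)))*(1/94) = (-53 + (-6 + 0))*(1/94) = (-53 - 6)*(1/94) = -59*1/94 = -59/94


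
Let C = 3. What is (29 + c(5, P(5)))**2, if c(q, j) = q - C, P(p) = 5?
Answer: 961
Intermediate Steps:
c(q, j) = -3 + q (c(q, j) = q - 1*3 = q - 3 = -3 + q)
(29 + c(5, P(5)))**2 = (29 + (-3 + 5))**2 = (29 + 2)**2 = 31**2 = 961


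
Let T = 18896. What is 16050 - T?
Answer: -2846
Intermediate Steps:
16050 - T = 16050 - 1*18896 = 16050 - 18896 = -2846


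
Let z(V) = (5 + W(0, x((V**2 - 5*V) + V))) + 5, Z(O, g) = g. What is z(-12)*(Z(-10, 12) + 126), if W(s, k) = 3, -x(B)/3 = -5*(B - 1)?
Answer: 1794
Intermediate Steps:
x(B) = -15 + 15*B (x(B) = -(-15)*(B - 1) = -(-15)*(-1 + B) = -3*(5 - 5*B) = -15 + 15*B)
z(V) = 13 (z(V) = (5 + 3) + 5 = 8 + 5 = 13)
z(-12)*(Z(-10, 12) + 126) = 13*(12 + 126) = 13*138 = 1794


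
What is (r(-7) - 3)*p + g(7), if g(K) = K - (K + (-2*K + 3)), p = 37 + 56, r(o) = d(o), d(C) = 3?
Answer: 11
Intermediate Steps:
r(o) = 3
p = 93
g(K) = -3 + 2*K (g(K) = K - (K + (3 - 2*K)) = K - (3 - K) = K + (-3 + K) = -3 + 2*K)
(r(-7) - 3)*p + g(7) = (3 - 3)*93 + (-3 + 2*7) = 0*93 + (-3 + 14) = 0 + 11 = 11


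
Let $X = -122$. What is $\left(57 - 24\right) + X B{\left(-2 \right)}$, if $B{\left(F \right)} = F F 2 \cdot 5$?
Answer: $-4847$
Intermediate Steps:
$B{\left(F \right)} = 10 F^{2}$ ($B{\left(F \right)} = F 2 F 5 = 2 F^{2} \cdot 5 = 10 F^{2}$)
$\left(57 - 24\right) + X B{\left(-2 \right)} = \left(57 - 24\right) - 122 \cdot 10 \left(-2\right)^{2} = \left(57 - 24\right) - 122 \cdot 10 \cdot 4 = 33 - 4880 = -4847$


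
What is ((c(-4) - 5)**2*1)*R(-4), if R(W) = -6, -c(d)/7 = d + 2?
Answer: -486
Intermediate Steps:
c(d) = -14 - 7*d (c(d) = -7*(d + 2) = -7*(2 + d) = -14 - 7*d)
((c(-4) - 5)**2*1)*R(-4) = (((-14 - 7*(-4)) - 5)**2*1)*(-6) = (((-14 + 28) - 5)**2*1)*(-6) = ((14 - 5)**2*1)*(-6) = (9**2*1)*(-6) = (81*1)*(-6) = 81*(-6) = -486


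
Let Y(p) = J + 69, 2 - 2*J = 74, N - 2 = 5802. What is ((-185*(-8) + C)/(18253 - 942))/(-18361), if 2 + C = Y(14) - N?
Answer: 4293/317847271 ≈ 1.3506e-5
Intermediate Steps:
N = 5804 (N = 2 + 5802 = 5804)
J = -36 (J = 1 - ½*74 = 1 - 37 = -36)
Y(p) = 33 (Y(p) = -36 + 69 = 33)
C = -5773 (C = -2 + (33 - 1*5804) = -2 + (33 - 5804) = -2 - 5771 = -5773)
((-185*(-8) + C)/(18253 - 942))/(-18361) = ((-185*(-8) - 5773)/(18253 - 942))/(-18361) = ((1480 - 5773)/17311)*(-1/18361) = -4293*1/17311*(-1/18361) = -4293/17311*(-1/18361) = 4293/317847271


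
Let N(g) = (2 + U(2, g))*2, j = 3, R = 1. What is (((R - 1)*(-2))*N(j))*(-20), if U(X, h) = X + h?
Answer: 0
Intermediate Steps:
N(g) = 8 + 2*g (N(g) = (2 + (2 + g))*2 = (4 + g)*2 = 8 + 2*g)
(((R - 1)*(-2))*N(j))*(-20) = (((1 - 1)*(-2))*(8 + 2*3))*(-20) = ((0*(-2))*(8 + 6))*(-20) = (0*14)*(-20) = 0*(-20) = 0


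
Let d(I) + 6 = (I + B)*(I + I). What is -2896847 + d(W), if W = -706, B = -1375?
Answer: 41519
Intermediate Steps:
d(I) = -6 + 2*I*(-1375 + I) (d(I) = -6 + (I - 1375)*(I + I) = -6 + (-1375 + I)*(2*I) = -6 + 2*I*(-1375 + I))
-2896847 + d(W) = -2896847 + (-6 - 2750*(-706) + 2*(-706)²) = -2896847 + (-6 + 1941500 + 2*498436) = -2896847 + (-6 + 1941500 + 996872) = -2896847 + 2938366 = 41519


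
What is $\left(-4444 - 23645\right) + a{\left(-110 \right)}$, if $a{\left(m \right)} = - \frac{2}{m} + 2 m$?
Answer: $- \frac{1556994}{55} \approx -28309.0$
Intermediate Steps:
$\left(-4444 - 23645\right) + a{\left(-110 \right)} = \left(-4444 - 23645\right) + \left(- \frac{2}{-110} + 2 \left(-110\right)\right) = -28089 - \frac{12099}{55} = - \frac{1556994}{55}$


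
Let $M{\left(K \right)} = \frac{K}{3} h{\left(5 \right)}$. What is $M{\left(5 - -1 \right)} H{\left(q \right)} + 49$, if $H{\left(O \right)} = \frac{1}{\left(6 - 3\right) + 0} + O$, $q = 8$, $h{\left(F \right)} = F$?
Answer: $\frac{397}{3} \approx 132.33$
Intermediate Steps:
$M{\left(K \right)} = \frac{5 K}{3}$ ($M{\left(K \right)} = \frac{K}{3} \cdot 5 = \frac{5 K}{3}$)
$H{\left(O \right)} = \frac{1}{3} + O$ ($H{\left(O \right)} = \frac{1}{\left(6 - 3\right) + 0} + O = \frac{1}{3 + 0} + O = \frac{1}{3} + O$)
$M{\left(5 - -1 \right)} H{\left(q \right)} + 49 = \frac{5 \left(5 - -1\right)}{3} \left(\frac{1}{3} + 8\right) + 49 = \frac{5 \left(5 + 1\right)}{3} \cdot \frac{25}{3} + 49 = \frac{5}{3} \cdot 6 \cdot \frac{25}{3} + 49 = 10 \cdot \frac{25}{3} + 49 = \frac{250}{3} + 49 = \frac{397}{3}$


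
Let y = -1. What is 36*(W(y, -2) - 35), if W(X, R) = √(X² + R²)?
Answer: -1260 + 36*√5 ≈ -1179.5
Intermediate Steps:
W(X, R) = √(R² + X²)
36*(W(y, -2) - 35) = 36*(√((-2)² + (-1)²) - 35) = 36*(√(4 + 1) - 35) = 36*(√5 - 35) = 36*(-35 + √5) = -1260 + 36*√5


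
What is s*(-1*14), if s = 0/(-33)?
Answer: 0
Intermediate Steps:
s = 0 (s = 0*(-1/33) = 0)
s*(-1*14) = 0*(-1*14) = 0*(-14) = 0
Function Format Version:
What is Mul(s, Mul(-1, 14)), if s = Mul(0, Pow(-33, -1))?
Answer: 0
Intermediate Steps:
s = 0 (s = Mul(0, Rational(-1, 33)) = 0)
Mul(s, Mul(-1, 14)) = Mul(0, Mul(-1, 14)) = Mul(0, -14) = 0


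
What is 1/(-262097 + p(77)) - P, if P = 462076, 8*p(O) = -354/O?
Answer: -37301571666336/80726053 ≈ -4.6208e+5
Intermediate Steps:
p(O) = -177/(4*O) (p(O) = (-354/O)/8 = -177/(4*O))
1/(-262097 + p(77)) - P = 1/(-262097 - 177/4/77) - 1*462076 = 1/(-262097 - 177/4*1/77) - 462076 = 1/(-262097 - 177/308) - 462076 = 1/(-80726053/308) - 462076 = -308/80726053 - 462076 = -37301571666336/80726053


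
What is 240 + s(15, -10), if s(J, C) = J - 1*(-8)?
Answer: 263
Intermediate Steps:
s(J, C) = 8 + J (s(J, C) = J + 8 = 8 + J)
240 + s(15, -10) = 240 + (8 + 15) = 240 + 23 = 263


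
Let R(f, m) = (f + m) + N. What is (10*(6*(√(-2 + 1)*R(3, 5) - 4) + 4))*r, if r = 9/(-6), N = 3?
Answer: 300 - 990*I ≈ 300.0 - 990.0*I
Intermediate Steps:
R(f, m) = 3 + f + m (R(f, m) = (f + m) + 3 = 3 + f + m)
r = -3/2 (r = 9*(-⅙) = -3/2 ≈ -1.5000)
(10*(6*(√(-2 + 1)*R(3, 5) - 4) + 4))*r = (10*(6*(√(-2 + 1)*(3 + 3 + 5) - 4) + 4))*(-3/2) = (10*(6*(√(-1)*11 - 4) + 4))*(-3/2) = (10*(6*(I*11 - 4) + 4))*(-3/2) = (10*(6*(11*I - 4) + 4))*(-3/2) = (10*(6*(-4 + 11*I) + 4))*(-3/2) = (10*((-24 + 66*I) + 4))*(-3/2) = (10*(-20 + 66*I))*(-3/2) = (-200 + 660*I)*(-3/2) = 300 - 990*I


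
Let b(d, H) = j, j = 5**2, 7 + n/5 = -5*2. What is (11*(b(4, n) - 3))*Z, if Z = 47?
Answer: 11374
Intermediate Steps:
n = -85 (n = -35 + 5*(-5*2) = -35 + 5*(-10) = -35 - 50 = -85)
j = 25
b(d, H) = 25
(11*(b(4, n) - 3))*Z = (11*(25 - 3))*47 = (11*22)*47 = 242*47 = 11374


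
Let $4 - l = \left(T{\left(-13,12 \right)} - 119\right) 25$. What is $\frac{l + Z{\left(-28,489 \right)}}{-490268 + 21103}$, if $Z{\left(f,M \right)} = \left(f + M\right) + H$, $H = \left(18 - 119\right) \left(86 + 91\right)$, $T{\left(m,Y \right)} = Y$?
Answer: $\frac{14737}{469165} \approx 0.031411$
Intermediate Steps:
$H = -17877$ ($H = \left(-101\right) 177 = -17877$)
$Z{\left(f,M \right)} = -17877 + M + f$ ($Z{\left(f,M \right)} = \left(f + M\right) - 17877 = \left(M + f\right) - 17877 = -17877 + M + f$)
$l = 2679$ ($l = 4 - \left(12 - 119\right) 25 = 4 - \left(-107\right) 25 = 4 - -2675 = 4 + 2675 = 2679$)
$\frac{l + Z{\left(-28,489 \right)}}{-490268 + 21103} = \frac{2679 - 17416}{-490268 + 21103} = \frac{2679 - 17416}{-469165} = \left(-14737\right) \left(- \frac{1}{469165}\right) = \frac{14737}{469165}$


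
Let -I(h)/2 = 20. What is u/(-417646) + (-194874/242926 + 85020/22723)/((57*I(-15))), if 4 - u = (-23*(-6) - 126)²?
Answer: -417875540404969/438027719786844520 ≈ -0.00095399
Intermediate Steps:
I(h) = -40 (I(h) = -2*20 = -40)
u = -140 (u = 4 - (-23*(-6) - 126)² = 4 - (138 - 126)² = 4 - 1*12² = 4 - 1*144 = 4 - 144 = -140)
u/(-417646) + (-194874/242926 + 85020/22723)/((57*I(-15))) = -140/(-417646) + (-194874/242926 + 85020/22723)/((57*(-40))) = -140*(-1/417646) + (-194874*1/242926 + 85020*(1/22723))/(-2280) = 70/208823 + (-97437/121463 + 85020/22723)*(-1/2280) = 70/208823 + (8112723309/2760003749)*(-1/2280) = 70/208823 - 2704241103/2097602849240 = -417875540404969/438027719786844520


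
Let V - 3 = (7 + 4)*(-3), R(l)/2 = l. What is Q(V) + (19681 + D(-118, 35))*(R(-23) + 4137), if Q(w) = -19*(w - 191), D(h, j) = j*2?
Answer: 80805540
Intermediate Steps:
D(h, j) = 2*j
R(l) = 2*l
V = -30 (V = 3 + (7 + 4)*(-3) = 3 + 11*(-3) = 3 - 33 = -30)
Q(w) = 3629 - 19*w (Q(w) = -19*(-191 + w) = 3629 - 19*w)
Q(V) + (19681 + D(-118, 35))*(R(-23) + 4137) = (3629 - 19*(-30)) + (19681 + 2*35)*(2*(-23) + 4137) = (3629 + 570) + (19681 + 70)*(-46 + 4137) = 4199 + 19751*4091 = 4199 + 80801341 = 80805540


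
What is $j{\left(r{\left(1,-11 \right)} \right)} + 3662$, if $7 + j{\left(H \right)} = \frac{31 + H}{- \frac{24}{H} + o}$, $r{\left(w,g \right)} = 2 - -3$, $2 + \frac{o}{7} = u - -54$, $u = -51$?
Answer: $\frac{40385}{11} \approx 3671.4$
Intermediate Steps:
$o = 7$ ($o = -14 + 7 \left(-51 - -54\right) = -14 + 7 \left(-51 + 54\right) = -14 + 7 \cdot 3 = -14 + 21 = 7$)
$r{\left(w,g \right)} = 5$ ($r{\left(w,g \right)} = 2 + 3 = 5$)
$j{\left(H \right)} = -7 + \frac{31 + H}{7 - \frac{24}{H}}$ ($j{\left(H \right)} = -7 + \frac{31 + H}{- \frac{24}{H} + 7} = -7 + \frac{31 + H}{7 - \frac{24}{H}}$)
$j{\left(r{\left(1,-11 \right)} \right)} + 3662 = \frac{168 + 5^{2} - 90}{-24 + 7 \cdot 5} + 3662 = \frac{168 + 25 - 90}{-24 + 35} + 3662 = \frac{1}{11} \cdot 103 + 3662 = \frac{103}{11} + 3662 = \frac{40385}{11}$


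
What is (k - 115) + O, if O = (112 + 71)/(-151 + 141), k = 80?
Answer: -533/10 ≈ -53.300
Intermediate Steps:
O = -183/10 (O = 183/(-10) = 183*(-1/10) = -183/10 ≈ -18.300)
(k - 115) + O = (80 - 115) - 183/10 = -35 - 183/10 = -533/10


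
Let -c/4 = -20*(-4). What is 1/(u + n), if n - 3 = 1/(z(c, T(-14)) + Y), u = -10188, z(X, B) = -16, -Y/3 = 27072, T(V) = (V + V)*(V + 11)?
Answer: -81232/827347921 ≈ -9.8184e-5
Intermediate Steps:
T(V) = 2*V*(11 + V) (T(V) = (2*V)*(11 + V) = 2*V*(11 + V))
Y = -81216 (Y = -3*27072 = -81216)
c = -320 (c = -(-80)*(-4) = -4*80 = -320)
n = 243695/81232 (n = 3 + 1/(-16 - 81216) = 3 + 1/(-81232) = 3 - 1/81232 = 243695/81232 ≈ 3.0000)
1/(u + n) = 1/(-10188 + 243695/81232) = 1/(-827347921/81232) = -81232/827347921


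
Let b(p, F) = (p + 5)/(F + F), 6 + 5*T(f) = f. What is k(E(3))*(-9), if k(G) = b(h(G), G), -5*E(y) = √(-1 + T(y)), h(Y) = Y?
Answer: -9/2 - 225*I*√10/8 ≈ -4.5 - 88.939*I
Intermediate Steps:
T(f) = -6/5 + f/5
b(p, F) = (5 + p)/(2*F) (b(p, F) = (5 + p)/((2*F)) = (5 + p)*(1/(2*F)) = (5 + p)/(2*F))
E(y) = -√(-11/5 + y/5)/5 (E(y) = -√(-1 + (-6/5 + y/5))/5 = -√(-11/5 + y/5)/5)
k(G) = (5 + G)/(2*G)
k(E(3))*(-9) = ((5 - √(-55 + 5*3)/25)/(2*((-√(-55 + 5*3)/25))))*(-9) = ((5 - √(-55 + 15)/25)/(2*((-√(-55 + 15)/25))))*(-9) = ((5 - 2*I*√10/25)/(2*((-2*I*√10/25))))*(-9) = ((5*I*√10/4)*(5 - 2*I*√10/25)/2)*(-9) = (5*I*√10*(5 - 2*I*√10/25)/8)*(-9) = -45*I*√10*(5 - 2*I*√10/25)/8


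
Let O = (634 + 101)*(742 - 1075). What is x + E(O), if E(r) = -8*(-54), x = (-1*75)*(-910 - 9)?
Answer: 69357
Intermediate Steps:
O = -244755 (O = 735*(-333) = -244755)
x = 68925 (x = -75*(-919) = 68925)
E(r) = 432
x + E(O) = 68925 + 432 = 69357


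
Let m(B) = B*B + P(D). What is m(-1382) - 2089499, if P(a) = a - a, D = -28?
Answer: -179575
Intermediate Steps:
P(a) = 0
m(B) = B² (m(B) = B*B + 0 = B² + 0 = B²)
m(-1382) - 2089499 = (-1382)² - 2089499 = 1909924 - 2089499 = -179575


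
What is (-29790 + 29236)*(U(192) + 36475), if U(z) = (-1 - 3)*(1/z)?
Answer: -484971323/24 ≈ -2.0207e+7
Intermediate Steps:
U(z) = -4/z
(-29790 + 29236)*(U(192) + 36475) = (-29790 + 29236)*(-4/192 + 36475) = -554*(-4*1/192 + 36475) = -554*(-1/48 + 36475) = -554*1750799/48 = -484971323/24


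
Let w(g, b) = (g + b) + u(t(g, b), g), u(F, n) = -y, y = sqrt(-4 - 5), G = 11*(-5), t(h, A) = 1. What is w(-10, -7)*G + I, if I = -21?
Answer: 914 + 165*I ≈ 914.0 + 165.0*I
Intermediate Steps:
G = -55
y = 3*I (y = sqrt(-9) = 3*I ≈ 3.0*I)
u(F, n) = -3*I
w(g, b) = b + g - 3*I (w(g, b) = (g + b) - 3*I = (b + g) - 3*I = b + g - 3*I)
w(-10, -7)*G + I = (-7 - 10 - 3*I)*(-55) - 21 = (-17 - 3*I)*(-55) - 21 = (935 + 165*I) - 21 = 914 + 165*I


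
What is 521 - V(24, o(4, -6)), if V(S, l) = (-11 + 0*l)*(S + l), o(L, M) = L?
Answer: 829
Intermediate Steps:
V(S, l) = -11*S - 11*l (V(S, l) = (-11 + 0)*(S + l) = -11*(S + l) = -11*S - 11*l)
521 - V(24, o(4, -6)) = 521 - (-11*24 - 11*4) = 521 - (-264 - 44) = 521 - 1*(-308) = 521 + 308 = 829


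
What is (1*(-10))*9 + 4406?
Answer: 4316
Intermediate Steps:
(1*(-10))*9 + 4406 = -10*9 + 4406 = -90 + 4406 = 4316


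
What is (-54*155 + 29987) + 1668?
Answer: 23285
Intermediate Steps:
(-54*155 + 29987) + 1668 = (-8370 + 29987) + 1668 = 21617 + 1668 = 23285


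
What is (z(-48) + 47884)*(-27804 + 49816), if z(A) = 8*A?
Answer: 1045570000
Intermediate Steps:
(z(-48) + 47884)*(-27804 + 49816) = (8*(-48) + 47884)*(-27804 + 49816) = (-384 + 47884)*22012 = 47500*22012 = 1045570000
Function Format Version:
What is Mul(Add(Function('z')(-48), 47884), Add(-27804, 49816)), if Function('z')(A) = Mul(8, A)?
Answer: 1045570000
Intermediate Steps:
Mul(Add(Function('z')(-48), 47884), Add(-27804, 49816)) = Mul(Add(Mul(8, -48), 47884), Add(-27804, 49816)) = Mul(Add(-384, 47884), 22012) = Mul(47500, 22012) = 1045570000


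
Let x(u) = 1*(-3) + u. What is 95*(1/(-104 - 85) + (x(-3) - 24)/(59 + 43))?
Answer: -91390/3213 ≈ -28.444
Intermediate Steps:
x(u) = -3 + u
95*(1/(-104 - 85) + (x(-3) - 24)/(59 + 43)) = 95*(1/(-104 - 85) + ((-3 - 3) - 24)/(59 + 43)) = 95*(1/(-189) + (-6 - 24)/102) = 95*(-1/189 - 30*1/102) = 95*(-1/189 - 5/17) = 95*(-962/3213) = -91390/3213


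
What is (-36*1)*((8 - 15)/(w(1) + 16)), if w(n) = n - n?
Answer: 63/4 ≈ 15.750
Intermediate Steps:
w(n) = 0
(-36*1)*((8 - 15)/(w(1) + 16)) = (-36*1)*((8 - 15)/(0 + 16)) = -(-252)/16 = -36*(-7/16) = 63/4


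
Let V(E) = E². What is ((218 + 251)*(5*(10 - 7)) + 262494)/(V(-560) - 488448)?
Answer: -269529/174848 ≈ -1.5415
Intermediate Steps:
((218 + 251)*(5*(10 - 7)) + 262494)/(V(-560) - 488448) = ((218 + 251)*(5*(10 - 7)) + 262494)/((-560)² - 488448) = (469*(5*3) + 262494)/(313600 - 488448) = (469*15 + 262494)/(-174848) = (7035 + 262494)*(-1/174848) = 269529*(-1/174848) = -269529/174848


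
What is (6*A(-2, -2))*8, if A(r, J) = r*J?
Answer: 192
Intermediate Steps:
A(r, J) = J*r
(6*A(-2, -2))*8 = (6*(-2*(-2)))*8 = (6*4)*8 = 24*8 = 192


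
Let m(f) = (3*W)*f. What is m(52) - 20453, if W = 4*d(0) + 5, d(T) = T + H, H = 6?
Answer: -15929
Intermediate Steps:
d(T) = 6 + T (d(T) = T + 6 = 6 + T)
W = 29 (W = 4*(6 + 0) + 5 = 4*6 + 5 = 24 + 5 = 29)
m(f) = 87*f (m(f) = (3*29)*f = 87*f)
m(52) - 20453 = 87*52 - 20453 = 4524 - 20453 = -15929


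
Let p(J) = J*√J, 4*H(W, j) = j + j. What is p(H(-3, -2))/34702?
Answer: -I/34702 ≈ -2.8817e-5*I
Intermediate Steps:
H(W, j) = j/2 (H(W, j) = (j + j)/4 = (2*j)/4 = j/2)
p(J) = J^(3/2)
p(H(-3, -2))/34702 = ((½)*(-2))^(3/2)/34702 = (-1)^(3/2)*(1/34702) = -I*(1/34702) = -I/34702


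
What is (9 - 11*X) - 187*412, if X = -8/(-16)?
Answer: -154081/2 ≈ -77041.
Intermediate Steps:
X = ½ (X = -8*(-1/16) = ½ ≈ 0.50000)
(9 - 11*X) - 187*412 = (9 - 11*½) - 187*412 = (9 - 11/2) - 77044 = 7/2 - 77044 = -154081/2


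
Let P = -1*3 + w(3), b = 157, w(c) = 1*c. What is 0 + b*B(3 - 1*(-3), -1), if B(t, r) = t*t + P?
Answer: 5652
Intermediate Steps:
w(c) = c
P = 0 (P = -1*3 + 3 = -3 + 3 = 0)
B(t, r) = t**2 (B(t, r) = t*t + 0 = t**2 + 0 = t**2)
0 + b*B(3 - 1*(-3), -1) = 0 + 157*(3 - 1*(-3))**2 = 0 + 157*(3 + 3)**2 = 0 + 157*6**2 = 0 + 157*36 = 0 + 5652 = 5652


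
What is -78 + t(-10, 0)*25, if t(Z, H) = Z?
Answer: -328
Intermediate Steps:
-78 + t(-10, 0)*25 = -78 - 10*25 = -78 - 250 = -328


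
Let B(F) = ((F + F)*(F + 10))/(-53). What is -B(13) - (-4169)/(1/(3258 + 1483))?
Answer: 1047557735/53 ≈ 1.9765e+7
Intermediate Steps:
B(F) = -2*F*(10 + F)/53 (B(F) = ((2*F)*(10 + F))*(-1/53) = (2*F*(10 + F))*(-1/53) = -2*F*(10 + F)/53)
-B(13) - (-4169)/(1/(3258 + 1483)) = -(-2)*13*(10 + 13)/53 - (-4169)/(1/(3258 + 1483)) = -(-2)*13*23/53 - (-4169)/(1/4741) = -1*(-598/53) - (-4169)/1/4741 = 598/53 - (-4169)*4741 = 598/53 - 1*(-19765229) = 598/53 + 19765229 = 1047557735/53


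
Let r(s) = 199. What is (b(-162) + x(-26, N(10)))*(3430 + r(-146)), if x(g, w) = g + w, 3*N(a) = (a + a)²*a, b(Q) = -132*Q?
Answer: 247040546/3 ≈ 8.2347e+7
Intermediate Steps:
N(a) = 4*a³/3 (N(a) = ((a + a)²*a)/3 = ((2*a)²*a)/3 = ((4*a²)*a)/3 = (4*a³)/3 = 4*a³/3)
(b(-162) + x(-26, N(10)))*(3430 + r(-146)) = (-132*(-162) + (-26 + (4/3)*10³))*(3430 + 199) = (21384 + (-26 + (4/3)*1000))*3629 = (21384 + (-26 + 4000/3))*3629 = (21384 + 3922/3)*3629 = (68074/3)*3629 = 247040546/3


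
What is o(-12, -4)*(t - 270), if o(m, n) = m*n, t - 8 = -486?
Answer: -35904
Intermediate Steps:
t = -478 (t = 8 - 486 = -478)
o(-12, -4)*(t - 270) = (-12*(-4))*(-478 - 270) = 48*(-748) = -35904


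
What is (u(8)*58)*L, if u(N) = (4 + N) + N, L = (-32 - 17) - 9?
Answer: -67280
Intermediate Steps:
L = -58 (L = -49 - 9 = -58)
u(N) = 4 + 2*N
(u(8)*58)*L = ((4 + 2*8)*58)*(-58) = ((4 + 16)*58)*(-58) = (20*58)*(-58) = 1160*(-58) = -67280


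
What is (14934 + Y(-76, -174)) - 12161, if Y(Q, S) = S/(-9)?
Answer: 8377/3 ≈ 2792.3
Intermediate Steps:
Y(Q, S) = -S/9 (Y(Q, S) = S*(-1/9) = -S/9)
(14934 + Y(-76, -174)) - 12161 = (14934 - 1/9*(-174)) - 12161 = (14934 + 58/3) - 12161 = 44860/3 - 12161 = 8377/3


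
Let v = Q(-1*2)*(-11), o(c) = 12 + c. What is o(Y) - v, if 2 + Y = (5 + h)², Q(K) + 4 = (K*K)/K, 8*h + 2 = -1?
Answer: -2215/64 ≈ -34.609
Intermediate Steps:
h = -3/8 (h = -¼ + (⅛)*(-1) = -¼ - ⅛ = -3/8 ≈ -0.37500)
Q(K) = -4 + K (Q(K) = -4 + (K*K)/K = -4 + K²/K = -4 + K)
Y = 1241/64 (Y = -2 + (5 - 3/8)² = -2 + (37/8)² = -2 + 1369/64 = 1241/64 ≈ 19.391)
v = 66 (v = (-4 - 1*2)*(-11) = (-4 - 2)*(-11) = -6*(-11) = 66)
o(Y) - v = (12 + 1241/64) - 1*66 = 2009/64 - 66 = -2215/64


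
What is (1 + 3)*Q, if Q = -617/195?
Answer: -2468/195 ≈ -12.656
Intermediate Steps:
Q = -617/195 (Q = -617*1/195 = -617/195 ≈ -3.1641)
(1 + 3)*Q = (1 + 3)*(-617/195) = 4*(-617/195) = -2468/195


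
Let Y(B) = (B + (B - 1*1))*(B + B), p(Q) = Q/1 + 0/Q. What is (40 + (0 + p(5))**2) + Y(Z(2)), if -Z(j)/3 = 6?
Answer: 1397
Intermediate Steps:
p(Q) = Q (p(Q) = Q*1 + 0 = Q + 0 = Q)
Z(j) = -18 (Z(j) = -3*6 = -18)
Y(B) = 2*B*(-1 + 2*B) (Y(B) = (B + (B - 1))*(2*B) = (B + (-1 + B))*(2*B) = (-1 + 2*B)*(2*B) = 2*B*(-1 + 2*B))
(40 + (0 + p(5))**2) + Y(Z(2)) = (40 + (0 + 5)**2) + 2*(-18)*(-1 + 2*(-18)) = (40 + 5**2) + 2*(-18)*(-1 - 36) = (40 + 25) + 2*(-18)*(-37) = 65 + 1332 = 1397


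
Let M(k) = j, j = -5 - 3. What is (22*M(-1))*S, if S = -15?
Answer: 2640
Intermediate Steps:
j = -8
M(k) = -8
(22*M(-1))*S = (22*(-8))*(-15) = -176*(-15) = 2640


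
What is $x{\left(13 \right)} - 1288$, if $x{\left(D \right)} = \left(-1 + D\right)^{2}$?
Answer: $-1144$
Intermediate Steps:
$x{\left(13 \right)} - 1288 = \left(-1 + 13\right)^{2} - 1288 = 12^{2} - 1288 = 144 - 1288 = -1144$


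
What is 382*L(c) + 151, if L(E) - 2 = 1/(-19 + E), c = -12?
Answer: 27983/31 ≈ 902.68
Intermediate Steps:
L(E) = 2 + 1/(-19 + E)
382*L(c) + 151 = 382*((-37 + 2*(-12))/(-19 - 12)) + 151 = 382*((-37 - 24)/(-31)) + 151 = 382*(-1/31*(-61)) + 151 = 382*(61/31) + 151 = 23302/31 + 151 = 27983/31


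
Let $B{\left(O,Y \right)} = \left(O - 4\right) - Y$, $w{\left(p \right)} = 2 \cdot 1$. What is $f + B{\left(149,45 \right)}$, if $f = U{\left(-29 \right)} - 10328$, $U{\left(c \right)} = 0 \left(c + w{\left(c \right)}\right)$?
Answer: $-10228$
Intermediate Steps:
$w{\left(p \right)} = 2$
$B{\left(O,Y \right)} = -4 + O - Y$ ($B{\left(O,Y \right)} = \left(-4 + O\right) - Y = -4 + O - Y$)
$U{\left(c \right)} = 0$ ($U{\left(c \right)} = 0 \left(c + 2\right) = 0 \left(2 + c\right) = 0$)
$f = -10328$ ($f = 0 - 10328 = -10328$)
$f + B{\left(149,45 \right)} = -10328 - -100 = -10328 + 100 = -10228$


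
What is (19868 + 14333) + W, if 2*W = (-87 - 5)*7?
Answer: 33879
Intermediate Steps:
W = -322 (W = ((-87 - 5)*7)/2 = (-92*7)/2 = (½)*(-644) = -322)
(19868 + 14333) + W = (19868 + 14333) - 322 = 34201 - 322 = 33879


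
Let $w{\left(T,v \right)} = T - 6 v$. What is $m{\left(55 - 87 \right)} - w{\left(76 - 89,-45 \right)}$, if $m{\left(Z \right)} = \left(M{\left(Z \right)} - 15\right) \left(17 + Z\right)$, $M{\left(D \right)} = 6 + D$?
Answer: $358$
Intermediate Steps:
$m{\left(Z \right)} = \left(-9 + Z\right) \left(17 + Z\right)$ ($m{\left(Z \right)} = \left(\left(6 + Z\right) - 15\right) \left(17 + Z\right) = \left(-9 + Z\right) \left(17 + Z\right)$)
$m{\left(55 - 87 \right)} - w{\left(76 - 89,-45 \right)} = \left(-153 + \left(55 - 87\right)^{2} + 8 \left(55 - 87\right)\right) - \left(\left(76 - 89\right) - -270\right) = \left(-153 + \left(-32\right)^{2} + 8 \left(-32\right)\right) - \left(\left(76 - 89\right) + 270\right) = \left(-153 + 1024 - 256\right) - \left(-13 + 270\right) = 615 - 257 = 358$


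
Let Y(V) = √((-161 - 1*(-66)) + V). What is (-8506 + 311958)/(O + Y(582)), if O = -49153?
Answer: -7457788078/1208008461 - 151726*√487/1208008461 ≈ -6.1764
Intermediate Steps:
Y(V) = √(-95 + V) (Y(V) = √((-161 + 66) + V) = √(-95 + V))
(-8506 + 311958)/(O + Y(582)) = (-8506 + 311958)/(-49153 + √(-95 + 582)) = 303452/(-49153 + √487)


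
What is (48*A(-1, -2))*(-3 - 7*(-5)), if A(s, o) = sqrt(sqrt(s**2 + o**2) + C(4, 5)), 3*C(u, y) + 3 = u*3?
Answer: 1536*sqrt(3 + sqrt(5)) ≈ 3514.7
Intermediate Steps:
C(u, y) = -1 + u (C(u, y) = -1 + (u*3)/3 = -1 + (3*u)/3 = -1 + u)
A(s, o) = sqrt(3 + sqrt(o**2 + s**2)) (A(s, o) = sqrt(sqrt(s**2 + o**2) + (-1 + 4)) = sqrt(sqrt(o**2 + s**2) + 3) = sqrt(3 + sqrt(o**2 + s**2)))
(48*A(-1, -2))*(-3 - 7*(-5)) = (48*sqrt(3 + sqrt((-2)**2 + (-1)**2)))*(-3 - 7*(-5)) = (48*sqrt(3 + sqrt(4 + 1)))*(-3 + 35) = (48*sqrt(3 + sqrt(5)))*32 = 1536*sqrt(3 + sqrt(5))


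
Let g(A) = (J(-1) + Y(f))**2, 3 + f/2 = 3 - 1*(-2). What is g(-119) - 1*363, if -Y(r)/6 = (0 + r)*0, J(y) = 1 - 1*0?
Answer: -362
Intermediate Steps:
f = 4 (f = -6 + 2*(3 - 1*(-2)) = -6 + 2*(3 + 2) = -6 + 2*5 = -6 + 10 = 4)
J(y) = 1 (J(y) = 1 + 0 = 1)
Y(r) = 0 (Y(r) = -6*(0 + r)*0 = -6*r*0 = -6*0 = 0)
g(A) = 1 (g(A) = (1 + 0)**2 = 1**2 = 1)
g(-119) - 1*363 = 1 - 1*363 = 1 - 363 = -362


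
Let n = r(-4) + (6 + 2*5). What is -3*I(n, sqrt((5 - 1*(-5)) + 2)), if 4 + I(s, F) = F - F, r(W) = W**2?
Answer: 12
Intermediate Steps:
n = 32 (n = (-4)**2 + (6 + 2*5) = 16 + (6 + 10) = 16 + 16 = 32)
I(s, F) = -4 (I(s, F) = -4 + (F - F) = -4 + 0 = -4)
-3*I(n, sqrt((5 - 1*(-5)) + 2)) = -3*(-4) = 12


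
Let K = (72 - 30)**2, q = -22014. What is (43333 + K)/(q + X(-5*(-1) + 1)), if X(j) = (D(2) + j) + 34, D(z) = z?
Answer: -45097/21972 ≈ -2.0525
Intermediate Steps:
X(j) = 36 + j (X(j) = (2 + j) + 34 = 36 + j)
K = 1764 (K = 42**2 = 1764)
(43333 + K)/(q + X(-5*(-1) + 1)) = (43333 + 1764)/(-22014 + (36 + (-5*(-1) + 1))) = 45097/(-22014 + (36 + (5 + 1))) = 45097/(-22014 + (36 + 6)) = 45097/(-22014 + 42) = 45097/(-21972) = 45097*(-1/21972) = -45097/21972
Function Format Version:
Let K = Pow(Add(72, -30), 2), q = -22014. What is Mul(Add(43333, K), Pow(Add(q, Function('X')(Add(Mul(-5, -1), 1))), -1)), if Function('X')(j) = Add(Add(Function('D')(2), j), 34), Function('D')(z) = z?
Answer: Rational(-45097, 21972) ≈ -2.0525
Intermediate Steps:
Function('X')(j) = Add(36, j) (Function('X')(j) = Add(Add(2, j), 34) = Add(36, j))
K = 1764 (K = Pow(42, 2) = 1764)
Mul(Add(43333, K), Pow(Add(q, Function('X')(Add(Mul(-5, -1), 1))), -1)) = Mul(Add(43333, 1764), Pow(Add(-22014, Add(36, Add(Mul(-5, -1), 1))), -1)) = Mul(45097, Pow(Add(-22014, Add(36, Add(5, 1))), -1)) = Mul(45097, Pow(Add(-22014, Add(36, 6)), -1)) = Mul(45097, Pow(Add(-22014, 42), -1)) = Mul(45097, Pow(-21972, -1)) = Mul(45097, Rational(-1, 21972)) = Rational(-45097, 21972)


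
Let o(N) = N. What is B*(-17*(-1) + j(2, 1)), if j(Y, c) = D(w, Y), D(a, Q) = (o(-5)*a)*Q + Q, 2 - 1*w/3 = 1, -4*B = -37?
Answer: -407/4 ≈ -101.75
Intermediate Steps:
B = 37/4 (B = -1/4*(-37) = 37/4 ≈ 9.2500)
w = 3 (w = 6 - 3*1 = 6 - 3 = 3)
D(a, Q) = Q - 5*Q*a (D(a, Q) = (-5*a)*Q + Q = -5*Q*a + Q = Q - 5*Q*a)
j(Y, c) = -14*Y (j(Y, c) = Y*(1 - 5*3) = Y*(1 - 15) = Y*(-14) = -14*Y)
B*(-17*(-1) + j(2, 1)) = 37*(-17*(-1) - 14*2)/4 = 37*(17 - 28)/4 = (37/4)*(-11) = -407/4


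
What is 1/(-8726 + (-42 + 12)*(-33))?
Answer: -1/7736 ≈ -0.00012927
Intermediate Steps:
1/(-8726 + (-42 + 12)*(-33)) = 1/(-8726 - 30*(-33)) = 1/(-8726 + 990) = 1/(-7736) = -1/7736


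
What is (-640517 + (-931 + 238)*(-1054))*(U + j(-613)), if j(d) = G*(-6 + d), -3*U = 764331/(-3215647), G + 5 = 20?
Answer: -2684296067996290/3215647 ≈ -8.3476e+8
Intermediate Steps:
G = 15 (G = -5 + 20 = 15)
U = 254777/3215647 (U = -254777/(-3215647) = -254777*(-1)/3215647 = -⅓*(-764331/3215647) = 254777/3215647 ≈ 0.079230)
j(d) = -90 + 15*d (j(d) = 15*(-6 + d) = -90 + 15*d)
(-640517 + (-931 + 238)*(-1054))*(U + j(-613)) = (-640517 + (-931 + 238)*(-1054))*(254777/3215647 + (-90 + 15*(-613))) = (-640517 - 693*(-1054))*(254777/3215647 + (-90 - 9195)) = (-640517 + 730422)*(254777/3215647 - 9285) = 89905*(-29857027618/3215647) = -2684296067996290/3215647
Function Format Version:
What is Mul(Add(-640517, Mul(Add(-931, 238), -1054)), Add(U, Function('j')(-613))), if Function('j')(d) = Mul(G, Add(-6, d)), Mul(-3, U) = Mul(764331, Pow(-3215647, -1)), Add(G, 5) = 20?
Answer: Rational(-2684296067996290, 3215647) ≈ -8.3476e+8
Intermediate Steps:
G = 15 (G = Add(-5, 20) = 15)
U = Rational(254777, 3215647) (U = Mul(Rational(-1, 3), Mul(764331, Pow(-3215647, -1))) = Mul(Rational(-1, 3), Mul(764331, Rational(-1, 3215647))) = Mul(Rational(-1, 3), Rational(-764331, 3215647)) = Rational(254777, 3215647) ≈ 0.079230)
Function('j')(d) = Add(-90, Mul(15, d)) (Function('j')(d) = Mul(15, Add(-6, d)) = Add(-90, Mul(15, d)))
Mul(Add(-640517, Mul(Add(-931, 238), -1054)), Add(U, Function('j')(-613))) = Mul(Add(-640517, Mul(Add(-931, 238), -1054)), Add(Rational(254777, 3215647), Add(-90, Mul(15, -613)))) = Mul(Add(-640517, Mul(-693, -1054)), Add(Rational(254777, 3215647), Add(-90, -9195))) = Mul(Add(-640517, 730422), Add(Rational(254777, 3215647), -9285)) = Mul(89905, Rational(-29857027618, 3215647)) = Rational(-2684296067996290, 3215647)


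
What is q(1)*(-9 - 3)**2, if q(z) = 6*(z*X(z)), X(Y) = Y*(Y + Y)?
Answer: 1728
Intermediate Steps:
X(Y) = 2*Y**2 (X(Y) = Y*(2*Y) = 2*Y**2)
q(z) = 12*z**3 (q(z) = 6*(z*(2*z**2)) = 6*(2*z**3) = 12*z**3)
q(1)*(-9 - 3)**2 = (12*1**3)*(-9 - 3)**2 = (12*1)*(-12)**2 = 12*144 = 1728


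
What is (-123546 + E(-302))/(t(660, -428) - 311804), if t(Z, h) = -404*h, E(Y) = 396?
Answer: 61575/69446 ≈ 0.88666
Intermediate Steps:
t(Z, h) = -404*h
(-123546 + E(-302))/(t(660, -428) - 311804) = (-123546 + 396)/(-404*(-428) - 311804) = -123150/(172912 - 311804) = -123150/(-138892) = -123150*(-1/138892) = 61575/69446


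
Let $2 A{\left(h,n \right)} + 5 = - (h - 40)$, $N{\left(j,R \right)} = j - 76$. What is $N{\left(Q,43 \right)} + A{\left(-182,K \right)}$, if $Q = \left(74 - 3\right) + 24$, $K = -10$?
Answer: $\frac{255}{2} \approx 127.5$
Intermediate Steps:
$Q = 95$ ($Q = 71 + 24 = 95$)
$N{\left(j,R \right)} = -76 + j$
$A{\left(h,n \right)} = \frac{35}{2} - \frac{h}{2}$ ($A{\left(h,n \right)} = - \frac{5}{2} + \frac{\left(-1\right) \left(h - 40\right)}{2} = - \frac{5}{2} + \frac{\left(-1\right) \left(-40 + h\right)}{2} = - \frac{5}{2} + \frac{40 - h}{2} = - \frac{5}{2} - \left(-20 + \frac{h}{2}\right) = \frac{35}{2} - \frac{h}{2}$)
$N{\left(Q,43 \right)} + A{\left(-182,K \right)} = \left(-76 + 95\right) + \left(\frac{35}{2} - -91\right) = 19 + \left(\frac{35}{2} + 91\right) = 19 + \frac{217}{2} = \frac{255}{2}$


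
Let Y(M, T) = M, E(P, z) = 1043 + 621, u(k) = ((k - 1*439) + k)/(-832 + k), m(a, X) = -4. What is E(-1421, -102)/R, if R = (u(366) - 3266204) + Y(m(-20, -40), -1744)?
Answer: -59648/117081017 ≈ -0.00050946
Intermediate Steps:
u(k) = (-439 + 2*k)/(-832 + k) (u(k) = ((k - 439) + k)/(-832 + k) = ((-439 + k) + k)/(-832 + k) = (-439 + 2*k)/(-832 + k))
E(P, z) = 1664
R = -1522053221/466 (R = ((-439 + 2*366)/(-832 + 366) - 3266204) - 4 = ((-439 + 732)/(-466) - 3266204) - 4 = (-1/466*293 - 3266204) - 4 = (-293/466 - 3266204) - 4 = -1522051357/466 - 4 = -1522053221/466 ≈ -3.2662e+6)
E(-1421, -102)/R = 1664/(-1522053221/466) = 1664*(-466/1522053221) = -59648/117081017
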